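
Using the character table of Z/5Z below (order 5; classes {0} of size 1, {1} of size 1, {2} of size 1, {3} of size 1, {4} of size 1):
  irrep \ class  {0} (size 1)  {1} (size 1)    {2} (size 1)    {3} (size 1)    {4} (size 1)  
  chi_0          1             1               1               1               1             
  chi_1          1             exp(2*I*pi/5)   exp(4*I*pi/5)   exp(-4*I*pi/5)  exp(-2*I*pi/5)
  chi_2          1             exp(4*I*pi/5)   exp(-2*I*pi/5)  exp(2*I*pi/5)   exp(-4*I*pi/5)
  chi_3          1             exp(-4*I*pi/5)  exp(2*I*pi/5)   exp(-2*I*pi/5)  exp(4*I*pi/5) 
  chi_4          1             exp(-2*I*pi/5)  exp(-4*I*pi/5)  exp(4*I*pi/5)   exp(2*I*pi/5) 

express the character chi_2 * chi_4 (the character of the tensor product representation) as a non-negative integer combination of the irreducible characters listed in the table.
chi_2 tensor chi_4 = chi_1 (all other irreducibles have multiplicity 0).

Explanation: The character of a tensor product is the pointwise product (chi_2 * chi_4)(C) = chi_2(C) * chi_4(C):
  {0}: (1)*(1), {1}: (exp(4*I*pi/5))*(exp(-2*I*pi/5)), {2}: (exp(-2*I*pi/5))*(exp(-4*I*pi/5)), {3}: (exp(2*I*pi/5))*(exp(4*I*pi/5)), {4}: (exp(-4*I*pi/5))*(exp(2*I*pi/5))
so (chi_2 * chi_4) takes values
  {0} -> 1, {1} -> exp(2*I*pi/5), {2} -> exp(4*I*pi/5), {3} -> exp(-4*I*pi/5), {4} -> exp(-2*I*pi/5).
Now take the inner product of this character with each irreducible chi from the table, <chi_2*chi_4, chi> = (1/5) sum_C |C| (chi_2*chi_4)(C) conj(chi(C)):
  <chi_2*chi_4, chi_0> = (1/5)[1*(1)*conj(1) + 1*(exp(2*I*pi/5))*conj(1) + 1*(exp(4*I*pi/5))*conj(1) + 1*(exp(-4*I*pi/5))*conj(1) + 1*(exp(-2*I*pi/5))*conj(1)]
      = (1/5)[(1) + (exp(2*I*pi/5)) + (exp(4*I*pi/5)) + (exp(-4*I*pi/5)) + (exp(-2*I*pi/5))] = 0/5 = 0
  <chi_2*chi_4, chi_1> = (1/5)[1*(1)*conj(1) + 1*(exp(2*I*pi/5))*conj(exp(2*I*pi/5)) + 1*(exp(4*I*pi/5))*conj(exp(4*I*pi/5)) + 1*(exp(-4*I*pi/5))*conj(exp(-4*I*pi/5)) + 1*(exp(-2*I*pi/5))*conj(exp(-2*I*pi/5))]
      = (1/5)[(1) + (1) + (1) + (1) + (1)] = 5/5 = 1
  <chi_2*chi_4, chi_2> = (1/5)[1*(1)*conj(1) + 1*(exp(2*I*pi/5))*conj(exp(4*I*pi/5)) + 1*(exp(4*I*pi/5))*conj(exp(-2*I*pi/5)) + 1*(exp(-4*I*pi/5))*conj(exp(2*I*pi/5)) + 1*(exp(-2*I*pi/5))*conj(exp(-4*I*pi/5))]
      = (1/5)[(1) + (exp(-2*I*pi/5)) + (exp(-4*I*pi/5)) + (exp(4*I*pi/5)) + (exp(2*I*pi/5))] = 0/5 = 0
  <chi_2*chi_4, chi_3> = (1/5)[1*(1)*conj(1) + 1*(exp(2*I*pi/5))*conj(exp(-4*I*pi/5)) + 1*(exp(4*I*pi/5))*conj(exp(2*I*pi/5)) + 1*(exp(-4*I*pi/5))*conj(exp(-2*I*pi/5)) + 1*(exp(-2*I*pi/5))*conj(exp(4*I*pi/5))]
      = (1/5)[(1) + (exp(-4*I*pi/5)) + (exp(2*I*pi/5)) + (exp(-2*I*pi/5)) + (exp(4*I*pi/5))] = 0/5 = 0
  <chi_2*chi_4, chi_4> = (1/5)[1*(1)*conj(1) + 1*(exp(2*I*pi/5))*conj(exp(-2*I*pi/5)) + 1*(exp(4*I*pi/5))*conj(exp(-4*I*pi/5)) + 1*(exp(-4*I*pi/5))*conj(exp(4*I*pi/5)) + 1*(exp(-2*I*pi/5))*conj(exp(2*I*pi/5))]
      = (1/5)[(1) + (exp(4*I*pi/5)) + (exp(-2*I*pi/5)) + (exp(2*I*pi/5)) + (exp(-4*I*pi/5))] = 0/5 = 0
(Exp terms are combined using exp(i*s)*conj(exp(i*t)) = exp(i*(s-t)), and sums of them are collapsed using the identity that for every m > 1 the m distinct m-th roots of unity sum to 0, e.g. 1 + exp(2*I*pi/3) + exp(-2*I*pi/3) = 0.)
Hence the multiplicities are chi_1: 1. Dimension check: dim(chi_2)*dim(chi_4) = 1*1 = 1 and sum (mult * dim) = 1*1 = 1.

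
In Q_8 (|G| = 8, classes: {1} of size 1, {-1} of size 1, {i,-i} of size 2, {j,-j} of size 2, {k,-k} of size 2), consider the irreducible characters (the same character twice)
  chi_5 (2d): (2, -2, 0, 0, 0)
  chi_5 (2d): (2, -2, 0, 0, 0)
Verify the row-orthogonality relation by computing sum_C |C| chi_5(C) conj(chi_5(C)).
Sum = 8 = |G| = 8; so <chi_5, chi_5> = 1 (norm-1 confirms irreducibility).

Proof sketch: Compute term by term over conjugacy classes (|C| * chi_5(C) * conj(chi_5(C))):
  1*(2)*conj(2) + 1*(-2)*conj(-2) + 2*(0)*conj(0) + 2*(0)*conj(0) + 2*(0)*conj(0)
  = (4) + (4) + (0) + (0) + (0)
  = 8.
Dividing by |G| = 8 gives 8/8 = 1, matching the row-orthogonality relation <chi_5, chi_5> = [chi_5 = chi_5].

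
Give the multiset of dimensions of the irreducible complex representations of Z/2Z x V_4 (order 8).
Dimensions: 1, 1, 1, 1, 1, 1, 1, 1

Reasoning: There are 8 irreducibles (= number of conjugacy classes). Their dimensions d_i satisfy sum d_i^2 = |G| = 8: 1 + 1 + 1 + 1 + 1 + 1 + 1 + 1 = 8. (For the product with Z/2Z: each of the 2 1-dim characters of Z/2Z tensors with each irrep of V_4, giving 2 copies of each V_4-dimension.)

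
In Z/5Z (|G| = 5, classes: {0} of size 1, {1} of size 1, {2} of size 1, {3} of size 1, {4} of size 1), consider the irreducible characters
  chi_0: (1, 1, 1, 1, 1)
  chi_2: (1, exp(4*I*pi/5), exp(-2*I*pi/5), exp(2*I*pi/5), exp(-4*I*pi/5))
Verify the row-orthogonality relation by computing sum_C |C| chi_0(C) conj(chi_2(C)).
Sum = 0; so <chi_0, chi_2> = 0 (distinct irreducibles are orthogonal).

Details: Compute term by term over conjugacy classes (|C| * chi_0(C) * conj(chi_2(C))):
  1*(1)*conj(1) + 1*(1)*conj(exp(4*I*pi/5)) + 1*(1)*conj(exp(-2*I*pi/5)) + 1*(1)*conj(exp(2*I*pi/5)) + 1*(1)*conj(exp(-4*I*pi/5))
  = (1) + (exp(-4*I*pi/5)) + (exp(2*I*pi/5)) + (exp(-2*I*pi/5)) + (exp(4*I*pi/5))
  = 0.
(Exp terms are combined using exp(i*s)*conj(exp(i*t)) = exp(i*(s-t)), and sums of them are collapsed using the identity that for every m > 1 the m distinct m-th roots of unity sum to 0, e.g. 1 + exp(2*I*pi/3) + exp(-2*I*pi/3) = 0.)
Dividing by |G| = 5 gives 0/5 = 0, matching the row-orthogonality relation <chi_0, chi_2> = [chi_0 = chi_2].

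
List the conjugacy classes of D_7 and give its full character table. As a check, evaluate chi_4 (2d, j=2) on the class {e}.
Conjugacy classes: {e} of size 1, {r^1, r^6} of size 2, {r^2, r^5} of size 2, {r^3, r^4} of size 2, {s, sr, ..., sr^6} of size 7.
Character table:
  irrep \ class              {e} (size 1)  {r^1, r^6} (size 2)  {r^2, r^5} (size 2)  {r^3, r^4} (size 2)  {s, sr, ..., sr^6} (size 7)
  chi_1 (triv)               1             1                    1                    1                    1                          
  chi_2 (sign: r->1, s->-1)  1             1                    1                    1                    -1                         
  chi_3 (2d, j=1)            2             2*cos(2*pi/7)        -2*cos(3*pi/7)       -2*cos(pi/7)         0                          
  chi_4 (2d, j=2)            2             -2*cos(3*pi/7)       -2*cos(pi/7)         2*cos(2*pi/7)        0                          
  chi_5 (2d, j=3)            2             -2*cos(pi/7)         2*cos(2*pi/7)        -2*cos(3*pi/7)       0                          

Spot check: chi_4 (2d, j=2) on {e} = 2.

Why: D_7 has order 2*7 = 14 with 5 conjugacy classes, hence 5 irreducibles. Sum of squared dims 1 + 1 + 4 + 4 + 4 = 14 = |G|. Linear characters come from the abelianisation; the 2-dimensional irreps have character r^k -> 2*cos(2*pi*j*k/7), reflections -> 0.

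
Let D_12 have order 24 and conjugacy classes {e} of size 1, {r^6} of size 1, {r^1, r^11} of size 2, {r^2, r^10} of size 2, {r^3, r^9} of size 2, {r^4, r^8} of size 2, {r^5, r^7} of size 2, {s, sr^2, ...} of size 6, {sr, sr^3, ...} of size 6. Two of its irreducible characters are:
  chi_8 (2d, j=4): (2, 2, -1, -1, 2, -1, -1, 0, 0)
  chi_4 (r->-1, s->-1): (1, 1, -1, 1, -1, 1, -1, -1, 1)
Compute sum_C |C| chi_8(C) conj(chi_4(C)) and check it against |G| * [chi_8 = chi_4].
Sum = 0; so <chi_8, chi_4> = 0 (distinct irreducibles are orthogonal).

Reasoning: Compute term by term over conjugacy classes (|C| * chi_8(C) * conj(chi_4(C))):
  1*(2)*conj(1) + 1*(2)*conj(1) + 2*(-1)*conj(-1) + 2*(-1)*conj(1) + 2*(2)*conj(-1) + 2*(-1)*conj(1) + 2*(-1)*conj(-1) + 6*(0)*conj(-1) + 6*(0)*conj(1)
  = (2) + (2) + (2) + (-2) + (-4) + (-2) + (2) + (0) + (0)
  = 0.
Dividing by |G| = 24 gives 0/24 = 0, matching the row-orthogonality relation <chi_8, chi_4> = [chi_8 = chi_4].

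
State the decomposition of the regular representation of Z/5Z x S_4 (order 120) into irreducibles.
Each irreducible V_i of dimension d_i appears with multiplicity d_i, i.e. rho_reg = (direct sum over all irreducibles V_i) d_i V_i. The irreducible dimensions for Z/5Z x S_4 are 1, 1, 1, 1, 1, 1, 1, 1, 1, 1, 2, 2, 2, 2, 2, 3, 3, 3, 3, 3, 3, 3, 3, 3, 3: 10 irreducibles of dimension 1, each with multiplicity 1; 5 irreducibles of dimension 2, each with multiplicity 2; 10 irreducibles of dimension 3, each with multiplicity 3. Total dimension 10*1*1 + 5*2*2 + 10*3*3 = 120 = |G|.

Why: General theorem: in the regular representation of a finite group G, each irreducible appears with multiplicity equal to its dimension. Check: dim(rho_reg) = sum d_i^2 = 1 + 1 + 1 + 1 + 1 + 1 + 1 + 1 + 1 + 1 + 4 + 4 + 4 + 4 + 4 + 9 + 9 + 9 + 9 + 9 + 9 + 9 + 9 + 9 + 9 = 120 = |G|.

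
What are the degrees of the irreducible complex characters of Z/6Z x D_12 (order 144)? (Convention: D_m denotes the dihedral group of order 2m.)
Dimensions: 1, 1, 1, 1, 1, 1, 1, 1, 1, 1, 1, 1, 1, 1, 1, 1, 1, 1, 1, 1, 1, 1, 1, 1, 2, 2, 2, 2, 2, 2, 2, 2, 2, 2, 2, 2, 2, 2, 2, 2, 2, 2, 2, 2, 2, 2, 2, 2, 2, 2, 2, 2, 2, 2

Working: There are 54 irreducibles (= number of conjugacy classes). Their dimensions d_i satisfy sum d_i^2 = |G| = 144: 1 + 1 + 1 + 1 + 1 + 1 + 1 + 1 + 1 + 1 + 1 + 1 + 1 + 1 + 1 + 1 + 1 + 1 + 1 + 1 + 1 + 1 + 1 + 1 + 4 + 4 + 4 + 4 + 4 + 4 + 4 + 4 + 4 + 4 + 4 + 4 + 4 + 4 + 4 + 4 + 4 + 4 + 4 + 4 + 4 + 4 + 4 + 4 + 4 + 4 + 4 + 4 + 4 + 4 = 144. (For the product with Z/6Z: each of the 6 1-dim characters of Z/6Z tensors with each irrep of D_12, giving 6 copies of each D_12-dimension.)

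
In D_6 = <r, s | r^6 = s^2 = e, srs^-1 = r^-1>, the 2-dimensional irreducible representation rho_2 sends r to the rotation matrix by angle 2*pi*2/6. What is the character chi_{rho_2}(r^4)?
chi_{rho_2}(r^4) = 2*cos(2*pi*2*4/6) = -1

Justification: rho_2(r^4) is rotation by angle 2*pi*2*4/6, whose trace is 2*cos(2*pi*2*4/6) = -1.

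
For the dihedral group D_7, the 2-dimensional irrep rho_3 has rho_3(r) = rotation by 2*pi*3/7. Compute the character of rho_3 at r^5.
chi_{rho_3}(r^5) = 2*cos(2*pi*3*5/7) = 2*cos(30*pi/7)

Reasoning: rho_3(r^5) is rotation by angle 2*pi*3*5/7, whose trace is 2*cos(2*pi*3*5/7) = 2*cos(30*pi/7).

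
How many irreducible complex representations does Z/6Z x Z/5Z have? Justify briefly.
30

The number of irreducible complex representations of a finite group equals its number of conjugacy classes. Z/6Z x Z/5Z is abelian of order 30, so every element is its own conjugacy class: 30 classes, so Z/6Z x Z/5Z (order 30) has exactly 30 irreducible complex representations.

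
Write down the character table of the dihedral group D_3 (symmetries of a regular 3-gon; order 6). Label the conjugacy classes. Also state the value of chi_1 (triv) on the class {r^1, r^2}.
Conjugacy classes: {e} of size 1, {r^1, r^2} of size 2, {s, sr, ..., sr^2} of size 3.
Character table:
  irrep \ class              {e} (size 1)  {r^1, r^2} (size 2)  {s, sr, ..., sr^2} (size 3)
  chi_1 (triv)               1             1                    1                          
  chi_2 (sign: r->1, s->-1)  1             1                    -1                         
  chi_3 (2d, j=1)            2             -1                   0                          

Spot check: chi_1 (triv) on {r^1, r^2} = 1.

Details: D_3 has order 2*3 = 6 with 3 conjugacy classes, hence 3 irreducibles. Sum of squared dims 1 + 1 + 4 = 6 = |G|. Linear characters come from the abelianisation; the 2-dimensional irreps have character r^k -> 2*cos(2*pi*j*k/3), reflections -> 0.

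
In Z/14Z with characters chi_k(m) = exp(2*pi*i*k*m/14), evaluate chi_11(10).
chi_11(10) = zeta_14^110 = exp(-2*I*pi/7)

Why: chi_11(10) = zeta_14^(11*10) = zeta_14^110. Since zeta_14^14 = 1, this equals zeta_14^12 = exp(2*pi*i*12/14) = exp(-2*I*pi/7).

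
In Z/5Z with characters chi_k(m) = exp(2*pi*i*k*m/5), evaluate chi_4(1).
chi_4(1) = zeta_5^4 = exp(-2*I*pi/5)

Justification: chi_4(1) = zeta_5^(4*1) = zeta_5^4. Since zeta_5^5 = 1, this equals zeta_5^4 = exp(2*pi*i*4/5) = exp(-2*I*pi/5).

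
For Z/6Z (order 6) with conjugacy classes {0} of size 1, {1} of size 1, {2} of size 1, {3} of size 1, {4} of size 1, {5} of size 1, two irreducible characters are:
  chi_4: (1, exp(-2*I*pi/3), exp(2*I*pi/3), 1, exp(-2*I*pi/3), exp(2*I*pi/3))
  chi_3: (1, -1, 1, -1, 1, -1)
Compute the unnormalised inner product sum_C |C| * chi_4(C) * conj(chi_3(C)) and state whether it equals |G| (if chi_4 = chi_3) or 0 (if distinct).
Sum = 0; so <chi_4, chi_3> = 0 (distinct irreducibles are orthogonal).

Derivation: Compute term by term over conjugacy classes (|C| * chi_4(C) * conj(chi_3(C))):
  1*(1)*conj(1) + 1*(exp(-2*I*pi/3))*conj(-1) + 1*(exp(2*I*pi/3))*conj(1) + 1*(1)*conj(-1) + 1*(exp(-2*I*pi/3))*conj(1) + 1*(exp(2*I*pi/3))*conj(-1)
  = (1) + (-exp(-2*I*pi/3)) + (exp(2*I*pi/3)) + (-1) + (exp(-2*I*pi/3)) + (-exp(2*I*pi/3))
  = 0.
(Exp terms are combined using exp(i*s)*conj(exp(i*t)) = exp(i*(s-t)), and sums of them are collapsed using the identity that for every m > 1 the m distinct m-th roots of unity sum to 0, e.g. 1 + exp(2*I*pi/3) + exp(-2*I*pi/3) = 0.)
Dividing by |G| = 6 gives 0/6 = 0, matching the row-orthogonality relation <chi_4, chi_3> = [chi_4 = chi_3].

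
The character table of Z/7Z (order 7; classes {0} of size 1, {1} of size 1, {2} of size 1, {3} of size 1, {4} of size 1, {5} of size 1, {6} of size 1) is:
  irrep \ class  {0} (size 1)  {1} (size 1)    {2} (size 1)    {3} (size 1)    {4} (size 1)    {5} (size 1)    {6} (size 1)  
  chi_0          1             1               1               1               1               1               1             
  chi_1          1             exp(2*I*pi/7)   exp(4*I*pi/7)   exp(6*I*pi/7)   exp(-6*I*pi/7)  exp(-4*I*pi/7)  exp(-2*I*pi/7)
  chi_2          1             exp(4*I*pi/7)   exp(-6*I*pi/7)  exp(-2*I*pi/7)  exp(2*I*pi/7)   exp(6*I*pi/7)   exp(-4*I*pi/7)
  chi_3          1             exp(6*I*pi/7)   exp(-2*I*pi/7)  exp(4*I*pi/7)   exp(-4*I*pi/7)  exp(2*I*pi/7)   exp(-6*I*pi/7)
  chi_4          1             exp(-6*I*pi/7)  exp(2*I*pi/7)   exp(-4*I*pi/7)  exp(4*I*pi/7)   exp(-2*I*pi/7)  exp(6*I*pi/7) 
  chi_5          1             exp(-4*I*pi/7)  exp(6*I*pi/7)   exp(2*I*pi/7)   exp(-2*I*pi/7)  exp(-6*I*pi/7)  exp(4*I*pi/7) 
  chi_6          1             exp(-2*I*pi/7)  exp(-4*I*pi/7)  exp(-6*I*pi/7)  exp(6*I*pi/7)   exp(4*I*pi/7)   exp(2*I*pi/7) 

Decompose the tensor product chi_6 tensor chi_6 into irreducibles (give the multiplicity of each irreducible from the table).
chi_6 tensor chi_6 = chi_5 (all other irreducibles have multiplicity 0).

Justification: The character of a tensor product is the pointwise product (chi_6 * chi_6)(C) = chi_6(C) * chi_6(C):
  {0}: (1)*(1), {1}: (exp(-2*I*pi/7))*(exp(-2*I*pi/7)), {2}: (exp(-4*I*pi/7))*(exp(-4*I*pi/7)), {3}: (exp(-6*I*pi/7))*(exp(-6*I*pi/7)), {4}: (exp(6*I*pi/7))*(exp(6*I*pi/7)), {5}: (exp(4*I*pi/7))*(exp(4*I*pi/7)), {6}: (exp(2*I*pi/7))*(exp(2*I*pi/7))
so (chi_6 * chi_6) takes values
  {0} -> 1, {1} -> exp(-4*I*pi/7), {2} -> exp(6*I*pi/7), {3} -> exp(2*I*pi/7), {4} -> exp(-2*I*pi/7), {5} -> exp(-6*I*pi/7), {6} -> exp(4*I*pi/7).
Now take the inner product of this character with each irreducible chi from the table, <chi_6*chi_6, chi> = (1/7) sum_C |C| (chi_6*chi_6)(C) conj(chi(C)):
  <chi_6*chi_6, chi_0> = (1/7)[1*(1)*conj(1) + 1*(exp(-4*I*pi/7))*conj(1) + 1*(exp(6*I*pi/7))*conj(1) + 1*(exp(2*I*pi/7))*conj(1) + 1*(exp(-2*I*pi/7))*conj(1) + 1*(exp(-6*I*pi/7))*conj(1) + 1*(exp(4*I*pi/7))*conj(1)]
      = (1/7)[(1) + (exp(-4*I*pi/7)) + (exp(6*I*pi/7)) + (exp(2*I*pi/7)) + (exp(-2*I*pi/7)) + (exp(-6*I*pi/7)) + (exp(4*I*pi/7))] = 0/7 = 0
  <chi_6*chi_6, chi_1> = (1/7)[1*(1)*conj(1) + 1*(exp(-4*I*pi/7))*conj(exp(2*I*pi/7)) + 1*(exp(6*I*pi/7))*conj(exp(4*I*pi/7)) + 1*(exp(2*I*pi/7))*conj(exp(6*I*pi/7)) + 1*(exp(-2*I*pi/7))*conj(exp(-6*I*pi/7)) + 1*(exp(-6*I*pi/7))*conj(exp(-4*I*pi/7)) + 1*(exp(4*I*pi/7))*conj(exp(-2*I*pi/7))]
      = (1/7)[(1) + (exp(-6*I*pi/7)) + (exp(2*I*pi/7)) + (exp(-4*I*pi/7)) + (exp(4*I*pi/7)) + (exp(-2*I*pi/7)) + (exp(6*I*pi/7))] = 0/7 = 0
  <chi_6*chi_6, chi_2> = (1/7)[1*(1)*conj(1) + 1*(exp(-4*I*pi/7))*conj(exp(4*I*pi/7)) + 1*(exp(6*I*pi/7))*conj(exp(-6*I*pi/7)) + 1*(exp(2*I*pi/7))*conj(exp(-2*I*pi/7)) + 1*(exp(-2*I*pi/7))*conj(exp(2*I*pi/7)) + 1*(exp(-6*I*pi/7))*conj(exp(6*I*pi/7)) + 1*(exp(4*I*pi/7))*conj(exp(-4*I*pi/7))]
      = (1/7)[(1) + (exp(6*I*pi/7)) + (exp(-2*I*pi/7)) + (exp(4*I*pi/7)) + (exp(-4*I*pi/7)) + (exp(2*I*pi/7)) + (exp(-6*I*pi/7))] = 0/7 = 0
  <chi_6*chi_6, chi_3> = (1/7)[1*(1)*conj(1) + 1*(exp(-4*I*pi/7))*conj(exp(6*I*pi/7)) + 1*(exp(6*I*pi/7))*conj(exp(-2*I*pi/7)) + 1*(exp(2*I*pi/7))*conj(exp(4*I*pi/7)) + 1*(exp(-2*I*pi/7))*conj(exp(-4*I*pi/7)) + 1*(exp(-6*I*pi/7))*conj(exp(2*I*pi/7)) + 1*(exp(4*I*pi/7))*conj(exp(-6*I*pi/7))]
      = (1/7)[(1) + (exp(4*I*pi/7)) + (exp(-6*I*pi/7)) + (exp(-2*I*pi/7)) + (exp(2*I*pi/7)) + (exp(6*I*pi/7)) + (exp(-4*I*pi/7))] = 0/7 = 0
  <chi_6*chi_6, chi_4> = (1/7)[1*(1)*conj(1) + 1*(exp(-4*I*pi/7))*conj(exp(-6*I*pi/7)) + 1*(exp(6*I*pi/7))*conj(exp(2*I*pi/7)) + 1*(exp(2*I*pi/7))*conj(exp(-4*I*pi/7)) + 1*(exp(-2*I*pi/7))*conj(exp(4*I*pi/7)) + 1*(exp(-6*I*pi/7))*conj(exp(-2*I*pi/7)) + 1*(exp(4*I*pi/7))*conj(exp(6*I*pi/7))]
      = (1/7)[(1) + (exp(2*I*pi/7)) + (exp(4*I*pi/7)) + (exp(6*I*pi/7)) + (exp(-6*I*pi/7)) + (exp(-4*I*pi/7)) + (exp(-2*I*pi/7))] = 0/7 = 0
  <chi_6*chi_6, chi_5> = (1/7)[1*(1)*conj(1) + 1*(exp(-4*I*pi/7))*conj(exp(-4*I*pi/7)) + 1*(exp(6*I*pi/7))*conj(exp(6*I*pi/7)) + 1*(exp(2*I*pi/7))*conj(exp(2*I*pi/7)) + 1*(exp(-2*I*pi/7))*conj(exp(-2*I*pi/7)) + 1*(exp(-6*I*pi/7))*conj(exp(-6*I*pi/7)) + 1*(exp(4*I*pi/7))*conj(exp(4*I*pi/7))]
      = (1/7)[(1) + (1) + (1) + (1) + (1) + (1) + (1)] = 7/7 = 1
  <chi_6*chi_6, chi_6> = (1/7)[1*(1)*conj(1) + 1*(exp(-4*I*pi/7))*conj(exp(-2*I*pi/7)) + 1*(exp(6*I*pi/7))*conj(exp(-4*I*pi/7)) + 1*(exp(2*I*pi/7))*conj(exp(-6*I*pi/7)) + 1*(exp(-2*I*pi/7))*conj(exp(6*I*pi/7)) + 1*(exp(-6*I*pi/7))*conj(exp(4*I*pi/7)) + 1*(exp(4*I*pi/7))*conj(exp(2*I*pi/7))]
      = (1/7)[(1) + (exp(-2*I*pi/7)) + (exp(-4*I*pi/7)) + (exp(-6*I*pi/7)) + (exp(6*I*pi/7)) + (exp(4*I*pi/7)) + (exp(2*I*pi/7))] = 0/7 = 0
(Exp terms are combined using exp(i*s)*conj(exp(i*t)) = exp(i*(s-t)), and sums of them are collapsed using the identity that for every m > 1 the m distinct m-th roots of unity sum to 0, e.g. 1 + exp(2*I*pi/3) + exp(-2*I*pi/3) = 0.)
Hence the multiplicities are chi_5: 1. Dimension check: dim(chi_6)*dim(chi_6) = 1*1 = 1 and sum (mult * dim) = 1*1 = 1.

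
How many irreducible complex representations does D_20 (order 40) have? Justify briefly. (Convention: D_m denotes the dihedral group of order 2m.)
13

Why: The number of irreducible complex representations of a finite group equals its number of conjugacy classes. D_20 has 13 conjugacy classes (n/2 + 3 for n even), so D_20 (order 40) has exactly 13 irreducible complex representations.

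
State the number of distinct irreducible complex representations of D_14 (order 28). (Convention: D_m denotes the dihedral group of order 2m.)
10

Solution. The number of irreducible complex representations of a finite group equals its number of conjugacy classes. D_14 has 10 conjugacy classes (n/2 + 3 for n even), so D_14 (order 28) has exactly 10 irreducible complex representations.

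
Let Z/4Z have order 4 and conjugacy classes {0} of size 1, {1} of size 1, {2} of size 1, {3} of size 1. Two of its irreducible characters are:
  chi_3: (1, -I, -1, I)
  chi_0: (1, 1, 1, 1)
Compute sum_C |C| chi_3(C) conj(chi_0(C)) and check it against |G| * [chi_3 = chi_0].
Sum = 0; so <chi_3, chi_0> = 0 (distinct irreducibles are orthogonal).

Justification: Compute term by term over conjugacy classes (|C| * chi_3(C) * conj(chi_0(C))):
  1*(1)*conj(1) + 1*(-I)*conj(1) + 1*(-1)*conj(1) + 1*(I)*conj(1)
  = (1) + (-I) + (-1) + (I)
  = 0.
(Exp terms are combined using exp(i*s)*conj(exp(i*t)) = exp(i*(s-t)), and sums of them are collapsed using the identity that for every m > 1 the m distinct m-th roots of unity sum to 0, e.g. 1 + exp(2*I*pi/3) + exp(-2*I*pi/3) = 0.)
Dividing by |G| = 4 gives 0/4 = 0, matching the row-orthogonality relation <chi_3, chi_0> = [chi_3 = chi_0].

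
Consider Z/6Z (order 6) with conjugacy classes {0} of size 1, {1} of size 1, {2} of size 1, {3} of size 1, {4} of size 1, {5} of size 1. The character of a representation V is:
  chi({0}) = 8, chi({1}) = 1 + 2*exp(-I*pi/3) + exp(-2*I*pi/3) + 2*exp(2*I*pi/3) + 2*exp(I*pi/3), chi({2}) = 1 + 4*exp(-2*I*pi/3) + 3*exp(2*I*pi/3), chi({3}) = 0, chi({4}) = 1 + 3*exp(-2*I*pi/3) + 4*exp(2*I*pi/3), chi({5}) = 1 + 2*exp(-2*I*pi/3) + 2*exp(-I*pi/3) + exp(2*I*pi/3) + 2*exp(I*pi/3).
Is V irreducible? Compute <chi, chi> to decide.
Not irreducible (reducible): <chi, chi> = 14 > 1.

Details: <chi, chi> = (1/|G|) sum_C |C| * |chi(C)|^2 = (1/6)[1*|8|^2 + 1*|1 + 2*exp(-I*pi/3) + exp(-2*I*pi/3) + 2*exp(2*I*pi/3) + 2*exp(I*pi/3)|^2 + 1*|1 + 4*exp(-2*I*pi/3) + 3*exp(2*I*pi/3)|^2 + 1*|0|^2 + 1*|1 + 3*exp(-2*I*pi/3) + 4*exp(2*I*pi/3)|^2 + 1*|1 + 2*exp(-2*I*pi/3) + 2*exp(-I*pi/3) + exp(2*I*pi/3) + 2*exp(I*pi/3)|^2]
  = (1/6)[(64) + (3) + (7) + (0) + (7) + (3)] = 84/6 = 14.
(Exp terms are combined using exp(i*s)*conj(exp(i*t)) = exp(i*(s-t)), and sums of them are collapsed using the identity that for every m > 1 the m distinct m-th roots of unity sum to 0, e.g. 1 + exp(2*I*pi/3) + exp(-2*I*pi/3) = 0.)
A character is irreducible iff <chi, chi> = 1, so this representation is reducible.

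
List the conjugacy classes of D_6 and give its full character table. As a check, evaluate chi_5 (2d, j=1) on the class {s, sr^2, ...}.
Conjugacy classes: {e} of size 1, {r^3} of size 1, {r^1, r^5} of size 2, {r^2, r^4} of size 2, {s, sr^2, ...} of size 3, {sr, sr^3, ...} of size 3.
Character table:
  irrep \ class              {e} (size 1)  {r^3} (size 1)  {r^1, r^5} (size 2)  {r^2, r^4} (size 2)  {s, sr^2, ...} (size 3)  {sr, sr^3, ...} (size 3)
  chi_1 (triv)               1             1               1                    1                    1                        1                       
  chi_2 (sign: r->1, s->-1)  1             1               1                    1                    -1                       -1                      
  chi_3 (r->-1, s->1)        1             -1              -1                   1                    1                        -1                      
  chi_4 (r->-1, s->-1)       1             -1              -1                   1                    -1                       1                       
  chi_5 (2d, j=1)            2             -2              1                    -1                   0                        0                       
  chi_6 (2d, j=2)            2             2               -1                   -1                   0                        0                       

Spot check: chi_5 (2d, j=1) on {s, sr^2, ...} = 0.

Explanation: D_6 has order 2*6 = 12 with 6 conjugacy classes, hence 6 irreducibles. Sum of squared dims 1 + 1 + 1 + 1 + 4 + 4 = 12 = |G|. Linear characters come from the abelianisation; the 2-dimensional irreps have character r^k -> 2*cos(2*pi*j*k/6), reflections -> 0.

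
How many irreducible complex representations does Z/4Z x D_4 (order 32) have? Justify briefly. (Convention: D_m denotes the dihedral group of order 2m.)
20

Argument: The number of irreducible complex representations of a finite group equals its number of conjugacy classes. For a direct product, #classes(G x H) = #classes(G) * #classes(H). Z/4Z has 4 classes (abelian), D_4 has 5 classes, so 4 * 5 = 20, so Z/4Z x D_4 (order 32) has exactly 20 irreducible complex representations.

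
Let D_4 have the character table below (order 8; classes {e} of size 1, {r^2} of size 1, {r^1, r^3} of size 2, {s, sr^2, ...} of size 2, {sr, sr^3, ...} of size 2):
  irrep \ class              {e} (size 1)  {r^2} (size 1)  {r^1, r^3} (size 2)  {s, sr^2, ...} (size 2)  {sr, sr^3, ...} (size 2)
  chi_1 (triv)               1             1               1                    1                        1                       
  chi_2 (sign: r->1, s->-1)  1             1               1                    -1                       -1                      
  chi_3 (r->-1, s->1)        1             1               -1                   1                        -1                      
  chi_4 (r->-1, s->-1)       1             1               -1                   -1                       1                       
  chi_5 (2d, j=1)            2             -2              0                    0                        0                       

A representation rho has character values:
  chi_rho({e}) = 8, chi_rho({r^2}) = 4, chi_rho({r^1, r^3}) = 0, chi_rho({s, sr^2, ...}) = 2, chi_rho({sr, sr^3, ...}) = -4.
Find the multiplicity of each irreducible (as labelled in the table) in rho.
Multiplicities: chi_1: 1, chi_2: 2, chi_3: 3, chi_4: 0, chi_5: 1.

Solution. Use <chi_rho, chi> = (1/|G|) sum_C |C| * chi_rho(C) * conj(chi(C)) with |G| = 8 for each irreducible chi in the table:
  <chi_rho, chi_1> = (1/8)[1*(8)*conj(1) + 1*(4)*conj(1) + 2*(0)*conj(1) + 2*(2)*conj(1) + 2*(-4)*conj(1)]
      = (1/8)[(8) + (4) + (0) + (4) + (-8)] = 8/8 = 1
  <chi_rho, chi_2> = (1/8)[1*(8)*conj(1) + 1*(4)*conj(1) + 2*(0)*conj(1) + 2*(2)*conj(-1) + 2*(-4)*conj(-1)]
      = (1/8)[(8) + (4) + (0) + (-4) + (8)] = 16/8 = 2
  <chi_rho, chi_3> = (1/8)[1*(8)*conj(1) + 1*(4)*conj(1) + 2*(0)*conj(-1) + 2*(2)*conj(1) + 2*(-4)*conj(-1)]
      = (1/8)[(8) + (4) + (0) + (4) + (8)] = 24/8 = 3
  <chi_rho, chi_4> = (1/8)[1*(8)*conj(1) + 1*(4)*conj(1) + 2*(0)*conj(-1) + 2*(2)*conj(-1) + 2*(-4)*conj(1)]
      = (1/8)[(8) + (4) + (0) + (-4) + (-8)] = 0/8 = 0
  <chi_rho, chi_5> = (1/8)[1*(8)*conj(2) + 1*(4)*conj(-2) + 2*(0)*conj(0) + 2*(2)*conj(0) + 2*(-4)*conj(0)]
      = (1/8)[(16) + (-8) + (0) + (0) + (0)] = 8/8 = 1
Dimension check: dim(rho) = sum (mult * dim) = 1*1 + 2*1 + 3*1 + 0*1 + 1*2 = 8 = chi_rho(e) = 8.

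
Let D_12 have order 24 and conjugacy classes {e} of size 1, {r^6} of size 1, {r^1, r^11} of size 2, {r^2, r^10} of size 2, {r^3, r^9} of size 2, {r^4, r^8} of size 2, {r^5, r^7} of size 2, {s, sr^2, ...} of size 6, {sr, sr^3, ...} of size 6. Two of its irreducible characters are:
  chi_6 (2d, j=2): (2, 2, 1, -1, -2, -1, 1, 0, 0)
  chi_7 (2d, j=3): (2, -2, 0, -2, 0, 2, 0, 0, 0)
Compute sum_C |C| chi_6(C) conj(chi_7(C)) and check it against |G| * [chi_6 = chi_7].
Sum = 0; so <chi_6, chi_7> = 0 (distinct irreducibles are orthogonal).

Why: Compute term by term over conjugacy classes (|C| * chi_6(C) * conj(chi_7(C))):
  1*(2)*conj(2) + 1*(2)*conj(-2) + 2*(1)*conj(0) + 2*(-1)*conj(-2) + 2*(-2)*conj(0) + 2*(-1)*conj(2) + 2*(1)*conj(0) + 6*(0)*conj(0) + 6*(0)*conj(0)
  = (4) + (-4) + (0) + (4) + (0) + (-4) + (0) + (0) + (0)
  = 0.
Dividing by |G| = 24 gives 0/24 = 0, matching the row-orthogonality relation <chi_6, chi_7> = [chi_6 = chi_7].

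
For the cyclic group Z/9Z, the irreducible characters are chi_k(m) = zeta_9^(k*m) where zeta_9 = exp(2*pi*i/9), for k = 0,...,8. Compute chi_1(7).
chi_1(7) = zeta_9^7 = exp(-4*I*pi/9)

Argument: chi_1(7) = zeta_9^(1*7) = zeta_9^7. Since zeta_9^9 = 1, this equals zeta_9^7 = exp(2*pi*i*7/9) = exp(-4*I*pi/9).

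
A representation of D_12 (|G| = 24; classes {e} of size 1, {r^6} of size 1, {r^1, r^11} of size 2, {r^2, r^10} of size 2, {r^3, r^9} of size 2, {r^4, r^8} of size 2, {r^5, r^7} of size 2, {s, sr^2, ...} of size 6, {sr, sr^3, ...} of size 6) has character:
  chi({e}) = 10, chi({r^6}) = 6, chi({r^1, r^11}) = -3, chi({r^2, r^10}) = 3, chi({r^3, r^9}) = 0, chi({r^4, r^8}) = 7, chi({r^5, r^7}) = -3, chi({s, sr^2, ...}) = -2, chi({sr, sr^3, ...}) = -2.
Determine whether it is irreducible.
Not irreducible (reducible): <chi, chi> = 14 > 1.

<chi, chi> = (1/|G|) sum_C |C| * |chi(C)|^2 = (1/24)[1*|10|^2 + 1*|6|^2 + 2*|-3|^2 + 2*|3|^2 + 2*|0|^2 + 2*|7|^2 + 2*|-3|^2 + 6*|-2|^2 + 6*|-2|^2]
  = (1/24)[(100) + (36) + (18) + (18) + (0) + (98) + (18) + (24) + (24)] = 336/24 = 14.
A character is irreducible iff <chi, chi> = 1, so this representation is reducible.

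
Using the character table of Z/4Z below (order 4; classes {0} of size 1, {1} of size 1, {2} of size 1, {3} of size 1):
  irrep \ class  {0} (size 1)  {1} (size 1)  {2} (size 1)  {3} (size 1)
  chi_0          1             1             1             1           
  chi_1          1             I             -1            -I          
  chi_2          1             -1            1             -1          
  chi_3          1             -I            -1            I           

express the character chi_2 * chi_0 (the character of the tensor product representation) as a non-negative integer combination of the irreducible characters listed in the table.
chi_2 tensor chi_0 = chi_2 (all other irreducibles have multiplicity 0).

Why: The character of a tensor product is the pointwise product (chi_2 * chi_0)(C) = chi_2(C) * chi_0(C):
  {0}: (1)*(1), {1}: (-1)*(1), {2}: (1)*(1), {3}: (-1)*(1)
so (chi_2 * chi_0) takes values
  {0} -> 1, {1} -> -1, {2} -> 1, {3} -> -1.
Now take the inner product of this character with each irreducible chi from the table, <chi_2*chi_0, chi> = (1/4) sum_C |C| (chi_2*chi_0)(C) conj(chi(C)):
  <chi_2*chi_0, chi_0> = (1/4)[1*(1)*conj(1) + 1*(-1)*conj(1) + 1*(1)*conj(1) + 1*(-1)*conj(1)]
      = (1/4)[(1) + (-1) + (1) + (-1)] = 0/4 = 0
  <chi_2*chi_0, chi_1> = (1/4)[1*(1)*conj(1) + 1*(-1)*conj(I) + 1*(1)*conj(-1) + 1*(-1)*conj(-I)]
      = (1/4)[(1) + (I) + (-1) + (-I)] = 0/4 = 0
  <chi_2*chi_0, chi_2> = (1/4)[1*(1)*conj(1) + 1*(-1)*conj(-1) + 1*(1)*conj(1) + 1*(-1)*conj(-1)]
      = (1/4)[(1) + (1) + (1) + (1)] = 4/4 = 1
  <chi_2*chi_0, chi_3> = (1/4)[1*(1)*conj(1) + 1*(-1)*conj(-I) + 1*(1)*conj(-1) + 1*(-1)*conj(I)]
      = (1/4)[(1) + (-I) + (-1) + (I)] = 0/4 = 0
(Exp terms are combined using exp(i*s)*conj(exp(i*t)) = exp(i*(s-t)), and sums of them are collapsed using the identity that for every m > 1 the m distinct m-th roots of unity sum to 0, e.g. 1 + exp(2*I*pi/3) + exp(-2*I*pi/3) = 0.)
Hence the multiplicities are chi_2: 1. Dimension check: dim(chi_2)*dim(chi_0) = 1*1 = 1 and sum (mult * dim) = 1*1 = 1.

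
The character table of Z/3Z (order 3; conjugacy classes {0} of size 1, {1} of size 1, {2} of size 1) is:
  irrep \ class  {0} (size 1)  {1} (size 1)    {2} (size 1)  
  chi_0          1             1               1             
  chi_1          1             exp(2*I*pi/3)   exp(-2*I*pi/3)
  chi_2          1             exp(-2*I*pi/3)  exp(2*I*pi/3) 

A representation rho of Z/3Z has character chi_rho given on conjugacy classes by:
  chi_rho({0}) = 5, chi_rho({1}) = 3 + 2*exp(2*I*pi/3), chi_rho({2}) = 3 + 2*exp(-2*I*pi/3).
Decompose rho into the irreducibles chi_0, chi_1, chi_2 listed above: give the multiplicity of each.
Multiplicities: chi_0: 3, chi_1: 2, chi_2: 0.

Argument: Use <chi_rho, chi> = (1/|G|) sum_C |C| * chi_rho(C) * conj(chi(C)) with |G| = 3 for each irreducible chi in the table:
  <chi_rho, chi_0> = (1/3)[1*(5)*conj(1) + 1*(3 + 2*exp(2*I*pi/3))*conj(1) + 1*(3 + 2*exp(-2*I*pi/3))*conj(1)]
      = (1/3)[(5) + (3 + 2*exp(2*I*pi/3)) + (3 + 2*exp(-2*I*pi/3))] = 9/3 = 3
  <chi_rho, chi_1> = (1/3)[1*(5)*conj(1) + 1*(3 + 2*exp(2*I*pi/3))*conj(exp(2*I*pi/3)) + 1*(3 + 2*exp(-2*I*pi/3))*conj(exp(-2*I*pi/3))]
      = (1/3)[(5) + (2 + 3*exp(-2*I*pi/3)) + (2 + 3*exp(2*I*pi/3))] = 6/3 = 2
  <chi_rho, chi_2> = (1/3)[1*(5)*conj(1) + 1*(3 + 2*exp(2*I*pi/3))*conj(exp(-2*I*pi/3)) + 1*(3 + 2*exp(-2*I*pi/3))*conj(exp(2*I*pi/3))]
      = (1/3)[(5) + (2*exp(-2*I*pi/3) + 3*exp(2*I*pi/3)) + (3*exp(-2*I*pi/3) + 2*exp(2*I*pi/3))] = 0/3 = 0
(Exp terms are combined using exp(i*s)*conj(exp(i*t)) = exp(i*(s-t)), and sums of them are collapsed using the identity that for every m > 1 the m distinct m-th roots of unity sum to 0, e.g. 1 + exp(2*I*pi/3) + exp(-2*I*pi/3) = 0.)
Dimension check: dim(rho) = sum (mult * dim) = 3*1 + 2*1 + 0*1 = 5 = chi_rho(e) = 5.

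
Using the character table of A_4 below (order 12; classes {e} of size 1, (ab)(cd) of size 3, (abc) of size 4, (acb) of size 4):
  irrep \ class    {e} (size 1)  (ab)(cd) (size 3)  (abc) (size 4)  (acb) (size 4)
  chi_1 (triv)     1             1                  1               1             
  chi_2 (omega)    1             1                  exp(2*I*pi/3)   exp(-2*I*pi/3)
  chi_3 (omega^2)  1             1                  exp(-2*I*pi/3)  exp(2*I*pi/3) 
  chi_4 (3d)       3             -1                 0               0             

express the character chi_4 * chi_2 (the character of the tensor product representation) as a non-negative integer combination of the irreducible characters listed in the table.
chi_4 tensor chi_2 = chi_4 (all other irreducibles have multiplicity 0).

Solution. The character of a tensor product is the pointwise product (chi_4 * chi_2)(C) = chi_4(C) * chi_2(C):
  {e}: (3)*(1), (ab)(cd): (-1)*(1), (abc): (0)*(exp(2*I*pi/3)), (acb): (0)*(exp(-2*I*pi/3))
so (chi_4 * chi_2) takes values
  {e} -> 3, (ab)(cd) -> -1, (abc) -> 0, (acb) -> 0.
Now take the inner product of this character with each irreducible chi from the table, <chi_4*chi_2, chi> = (1/12) sum_C |C| (chi_4*chi_2)(C) conj(chi(C)):
  <chi_4*chi_2, chi_1> = (1/12)[1*(3)*conj(1) + 3*(-1)*conj(1) + 4*(0)*conj(1) + 4*(0)*conj(1)]
      = (1/12)[(3) + (-3) + (0) + (0)] = 0/12 = 0
  <chi_4*chi_2, chi_2> = (1/12)[1*(3)*conj(1) + 3*(-1)*conj(1) + 4*(0)*conj(exp(2*I*pi/3)) + 4*(0)*conj(exp(-2*I*pi/3))]
      = (1/12)[(3) + (-3) + (0) + (0)] = 0/12 = 0
  <chi_4*chi_2, chi_3> = (1/12)[1*(3)*conj(1) + 3*(-1)*conj(1) + 4*(0)*conj(exp(-2*I*pi/3)) + 4*(0)*conj(exp(2*I*pi/3))]
      = (1/12)[(3) + (-3) + (0) + (0)] = 0/12 = 0
  <chi_4*chi_2, chi_4> = (1/12)[1*(3)*conj(3) + 3*(-1)*conj(-1) + 4*(0)*conj(0) + 4*(0)*conj(0)]
      = (1/12)[(9) + (3) + (0) + (0)] = 12/12 = 1
(Exp terms are combined using exp(i*s)*conj(exp(i*t)) = exp(i*(s-t)), and sums of them are collapsed using the identity that for every m > 1 the m distinct m-th roots of unity sum to 0, e.g. 1 + exp(2*I*pi/3) + exp(-2*I*pi/3) = 0.)
Hence the multiplicities are chi_4: 1. Dimension check: dim(chi_4)*dim(chi_2) = 3*1 = 3 and sum (mult * dim) = 1*3 = 3.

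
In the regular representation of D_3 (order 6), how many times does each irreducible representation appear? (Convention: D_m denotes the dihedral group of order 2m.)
Each irreducible V_i of dimension d_i appears with multiplicity d_i, i.e. rho_reg = (direct sum over all irreducibles V_i) d_i V_i. The irreducible dimensions for D_3 are 1, 1, 2: 2 irreducibles of dimension 1, each with multiplicity 1; 1 irreducible of dimension 2, with multiplicity 2. Total dimension 2*1*1 + 1*2*2 = 6 = |G|.

Working: General theorem: in the regular representation of a finite group G, each irreducible appears with multiplicity equal to its dimension. Check: dim(rho_reg) = sum d_i^2 = 1 + 1 + 4 = 6 = |G|.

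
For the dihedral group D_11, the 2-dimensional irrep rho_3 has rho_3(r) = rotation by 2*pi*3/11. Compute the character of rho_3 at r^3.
chi_{rho_3}(r^3) = 2*cos(2*pi*3*3/11) = 2*cos(4*pi/11)

rho_3(r^3) is rotation by angle 2*pi*3*3/11, whose trace is 2*cos(2*pi*3*3/11) = 2*cos(4*pi/11).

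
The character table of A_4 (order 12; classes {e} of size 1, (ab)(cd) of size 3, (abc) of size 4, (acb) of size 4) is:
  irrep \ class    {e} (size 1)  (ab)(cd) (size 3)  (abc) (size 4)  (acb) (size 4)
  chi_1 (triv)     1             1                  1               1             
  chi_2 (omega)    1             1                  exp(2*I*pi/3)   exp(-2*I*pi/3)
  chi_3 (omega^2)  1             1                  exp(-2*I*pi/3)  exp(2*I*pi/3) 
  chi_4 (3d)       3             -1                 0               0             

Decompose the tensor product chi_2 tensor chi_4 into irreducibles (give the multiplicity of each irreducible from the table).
chi_2 tensor chi_4 = chi_4 (all other irreducibles have multiplicity 0).

Working: The character of a tensor product is the pointwise product (chi_2 * chi_4)(C) = chi_2(C) * chi_4(C):
  {e}: (1)*(3), (ab)(cd): (1)*(-1), (abc): (exp(2*I*pi/3))*(0), (acb): (exp(-2*I*pi/3))*(0)
so (chi_2 * chi_4) takes values
  {e} -> 3, (ab)(cd) -> -1, (abc) -> 0, (acb) -> 0.
Now take the inner product of this character with each irreducible chi from the table, <chi_2*chi_4, chi> = (1/12) sum_C |C| (chi_2*chi_4)(C) conj(chi(C)):
  <chi_2*chi_4, chi_1> = (1/12)[1*(3)*conj(1) + 3*(-1)*conj(1) + 4*(0)*conj(1) + 4*(0)*conj(1)]
      = (1/12)[(3) + (-3) + (0) + (0)] = 0/12 = 0
  <chi_2*chi_4, chi_2> = (1/12)[1*(3)*conj(1) + 3*(-1)*conj(1) + 4*(0)*conj(exp(2*I*pi/3)) + 4*(0)*conj(exp(-2*I*pi/3))]
      = (1/12)[(3) + (-3) + (0) + (0)] = 0/12 = 0
  <chi_2*chi_4, chi_3> = (1/12)[1*(3)*conj(1) + 3*(-1)*conj(1) + 4*(0)*conj(exp(-2*I*pi/3)) + 4*(0)*conj(exp(2*I*pi/3))]
      = (1/12)[(3) + (-3) + (0) + (0)] = 0/12 = 0
  <chi_2*chi_4, chi_4> = (1/12)[1*(3)*conj(3) + 3*(-1)*conj(-1) + 4*(0)*conj(0) + 4*(0)*conj(0)]
      = (1/12)[(9) + (3) + (0) + (0)] = 12/12 = 1
(Exp terms are combined using exp(i*s)*conj(exp(i*t)) = exp(i*(s-t)), and sums of them are collapsed using the identity that for every m > 1 the m distinct m-th roots of unity sum to 0, e.g. 1 + exp(2*I*pi/3) + exp(-2*I*pi/3) = 0.)
Hence the multiplicities are chi_4: 1. Dimension check: dim(chi_2)*dim(chi_4) = 1*3 = 3 and sum (mult * dim) = 1*3 = 3.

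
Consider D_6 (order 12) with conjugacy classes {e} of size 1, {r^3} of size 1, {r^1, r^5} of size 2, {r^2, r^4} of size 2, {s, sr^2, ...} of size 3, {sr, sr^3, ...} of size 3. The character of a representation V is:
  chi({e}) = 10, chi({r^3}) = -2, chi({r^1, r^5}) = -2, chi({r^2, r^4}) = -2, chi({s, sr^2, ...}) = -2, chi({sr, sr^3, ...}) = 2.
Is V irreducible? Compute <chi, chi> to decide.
Not irreducible (reducible): <chi, chi> = 12 > 1.

Why: <chi, chi> = (1/|G|) sum_C |C| * |chi(C)|^2 = (1/12)[1*|10|^2 + 1*|-2|^2 + 2*|-2|^2 + 2*|-2|^2 + 3*|-2|^2 + 3*|2|^2]
  = (1/12)[(100) + (4) + (8) + (8) + (12) + (12)] = 144/12 = 12.
A character is irreducible iff <chi, chi> = 1, so this representation is reducible.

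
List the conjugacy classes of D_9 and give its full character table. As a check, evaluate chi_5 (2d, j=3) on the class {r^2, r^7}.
Conjugacy classes: {e} of size 1, {r^1, r^8} of size 2, {r^2, r^7} of size 2, {r^3, r^6} of size 2, {r^4, r^5} of size 2, {s, sr, ..., sr^8} of size 9.
Character table:
  irrep \ class              {e} (size 1)  {r^1, r^8} (size 2)  {r^2, r^7} (size 2)  {r^3, r^6} (size 2)  {r^4, r^5} (size 2)  {s, sr, ..., sr^8} (size 9)
  chi_1 (triv)               1             1                    1                    1                    1                    1                          
  chi_2 (sign: r->1, s->-1)  1             1                    1                    1                    1                    -1                         
  chi_3 (2d, j=1)            2             2*cos(2*pi/9)        2*cos(4*pi/9)        -1                   -2*cos(pi/9)         0                          
  chi_4 (2d, j=2)            2             2*cos(4*pi/9)        -2*cos(pi/9)         -1                   2*cos(2*pi/9)        0                          
  chi_5 (2d, j=3)            2             -1                   -1                   2                    -1                   0                          
  chi_6 (2d, j=4)            2             -2*cos(pi/9)         2*cos(2*pi/9)        -1                   2*cos(4*pi/9)        0                          

Spot check: chi_5 (2d, j=3) on {r^2, r^7} = -1.

Details: D_9 has order 2*9 = 18 with 6 conjugacy classes, hence 6 irreducibles. Sum of squared dims 1 + 1 + 4 + 4 + 4 + 4 = 18 = |G|. Linear characters come from the abelianisation; the 2-dimensional irreps have character r^k -> 2*cos(2*pi*j*k/9), reflections -> 0.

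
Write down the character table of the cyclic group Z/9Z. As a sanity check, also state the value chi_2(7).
Character table of Z/9Z (irreps indexed chi_0,...,chi_8 with chi_k(m) = zeta_9^(k*m), zeta_9 = exp(2*pi*i/9)):
  irrep \ class  {0} (size 1)  {1} (size 1)    {2} (size 1)    {3} (size 1)    {4} (size 1)    {5} (size 1)    {6} (size 1)    {7} (size 1)    {8} (size 1)  
  chi_0          1             1               1               1               1               1               1               1               1             
  chi_1          1             exp(2*I*pi/9)   exp(4*I*pi/9)   exp(2*I*pi/3)   exp(8*I*pi/9)   exp(-8*I*pi/9)  exp(-2*I*pi/3)  exp(-4*I*pi/9)  exp(-2*I*pi/9)
  chi_2          1             exp(4*I*pi/9)   exp(8*I*pi/9)   exp(-2*I*pi/3)  exp(-2*I*pi/9)  exp(2*I*pi/9)   exp(2*I*pi/3)   exp(-8*I*pi/9)  exp(-4*I*pi/9)
  chi_3          1             exp(2*I*pi/3)   exp(-2*I*pi/3)  1               exp(2*I*pi/3)   exp(-2*I*pi/3)  1               exp(2*I*pi/3)   exp(-2*I*pi/3)
  chi_4          1             exp(8*I*pi/9)   exp(-2*I*pi/9)  exp(2*I*pi/3)   exp(-4*I*pi/9)  exp(4*I*pi/9)   exp(-2*I*pi/3)  exp(2*I*pi/9)   exp(-8*I*pi/9)
  chi_5          1             exp(-8*I*pi/9)  exp(2*I*pi/9)   exp(-2*I*pi/3)  exp(4*I*pi/9)   exp(-4*I*pi/9)  exp(2*I*pi/3)   exp(-2*I*pi/9)  exp(8*I*pi/9) 
  chi_6          1             exp(-2*I*pi/3)  exp(2*I*pi/3)   1               exp(-2*I*pi/3)  exp(2*I*pi/3)   1               exp(-2*I*pi/3)  exp(2*I*pi/3) 
  chi_7          1             exp(-4*I*pi/9)  exp(-8*I*pi/9)  exp(2*I*pi/3)   exp(2*I*pi/9)   exp(-2*I*pi/9)  exp(-2*I*pi/3)  exp(8*I*pi/9)   exp(4*I*pi/9) 
  chi_8          1             exp(-2*I*pi/9)  exp(-4*I*pi/9)  exp(-2*I*pi/3)  exp(-8*I*pi/9)  exp(8*I*pi/9)   exp(2*I*pi/3)   exp(4*I*pi/9)   exp(2*I*pi/9) 

Spot check: chi_2(7) = zeta_9^(2*7) = zeta_9^14 = exp(-8*I*pi/9).

Argument: Z/9Z is abelian, so all 9 irreducible complex representations are 1-dimensional. They are given by chi_k(m) = zeta_9^(k*m) for k = 0,...,8. Row orthogonality: sum_m chi_k(m) conj(chi_l(m)) = 9 * [k = l].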